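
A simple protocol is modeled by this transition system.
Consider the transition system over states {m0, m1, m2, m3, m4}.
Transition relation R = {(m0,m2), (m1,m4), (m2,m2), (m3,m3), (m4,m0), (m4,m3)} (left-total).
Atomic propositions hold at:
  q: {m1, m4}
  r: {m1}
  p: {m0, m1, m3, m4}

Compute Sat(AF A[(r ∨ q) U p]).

{m0, m1, m3, m4}

Sat(r ∨ q) = {m1, m4}
A[(r ∨ q) U p]: least fixpoint, start Z0 = Sat(p) = {m0, m1, m3, m4}, add states in Sat(r ∨ q) with every successor in Z. Already a fixed point.
Sat(A[(r ∨ q) U p]) = {m0, m1, m3, m4}
AF A[(r ∨ q) U p]: least fixpoint, start Z0 = {m0, m1, m3, m4}, add states with every successor in Z. Already a fixed point.
Sat(AF A[(r ∨ q) U p]) = {m0, m1, m3, m4}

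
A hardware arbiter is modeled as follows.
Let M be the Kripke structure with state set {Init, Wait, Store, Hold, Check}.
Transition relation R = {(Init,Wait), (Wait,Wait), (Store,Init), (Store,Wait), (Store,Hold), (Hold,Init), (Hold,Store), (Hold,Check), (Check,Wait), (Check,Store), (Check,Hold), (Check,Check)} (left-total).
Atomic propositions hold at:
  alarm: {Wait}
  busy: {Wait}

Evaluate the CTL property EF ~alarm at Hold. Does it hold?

Sat(~alarm) = {Init, Store, Hold, Check}
EF ~alarm: least fixpoint, start Z0 = {Init, Store, Hold, Check}, add states with some successor in Z. Already a fixed point.
Sat(EF ~alarm) = {Init, Store, Hold, Check}
Hold ∈ Sat(EF ~alarm) = {Init, Store, Hold, Check}, so the formula holds at Hold.

Yes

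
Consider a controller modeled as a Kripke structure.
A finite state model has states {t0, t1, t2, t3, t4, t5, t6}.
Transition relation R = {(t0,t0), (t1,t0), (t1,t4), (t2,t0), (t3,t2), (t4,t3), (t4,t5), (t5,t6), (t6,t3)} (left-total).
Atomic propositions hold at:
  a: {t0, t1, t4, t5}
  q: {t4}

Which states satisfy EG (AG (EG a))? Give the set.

EG a: greatest fixpoint, start Z0 = {t0, t1, t4, t5}, keep only states in Sat with some successor in Z. Z1 = {t0, t1, t4}; Z2 = {t0, t1}; fixed.
Sat(EG a) = {t0, t1}
AG (EG a): greatest fixpoint, start Z0 = {t0, t1}, keep only states in Sat with every successor in Z. Z1 = {t0}; fixed.
Sat(AG (EG a)) = {t0}
EG (AG (EG a)): greatest fixpoint, start Z0 = {t0}, keep only states in Sat with some successor in Z. Already a fixed point.
Sat(EG (AG (EG a))) = {t0}

{t0}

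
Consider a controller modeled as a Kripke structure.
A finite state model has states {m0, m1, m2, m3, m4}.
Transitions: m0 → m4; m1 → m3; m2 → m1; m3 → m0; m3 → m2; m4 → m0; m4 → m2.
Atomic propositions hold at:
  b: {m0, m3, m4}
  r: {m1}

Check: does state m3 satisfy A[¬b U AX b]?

Sat(¬b) = {m1, m2}
Sat(AX b) = {s : every successor in {m0, m3, m4}} = {m0, m1}
A[¬b U AX b]: least fixpoint, start Z0 = Sat(AX b) = {m0, m1}, add states in Sat(¬b) with every successor in Z. Z1 = {m0, m1, m2}; fixed.
Sat(A[¬b U AX b]) = {m0, m1, m2}
m3 ∉ Sat(A[¬b U AX b]) = {m0, m1, m2}, so the formula does not hold at m3.

No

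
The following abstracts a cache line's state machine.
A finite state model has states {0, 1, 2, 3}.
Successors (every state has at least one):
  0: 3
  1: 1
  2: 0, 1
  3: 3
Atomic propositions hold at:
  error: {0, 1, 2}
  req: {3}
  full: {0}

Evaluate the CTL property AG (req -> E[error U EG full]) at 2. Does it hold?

No

EG full: greatest fixpoint, start Z0 = {0}, keep only states in Sat with some successor in Z. Z1 = ∅; fixed.
Sat(EG full) = ∅
E[error U EG full]: least fixpoint, start Z0 = Sat(EG full) = ∅, add states in Sat(error) with some successor in Z. Already a fixed point.
Sat(E[error U EG full]) = ∅
Sat(req -> E[error U EG full]) = {0, 1, 2}
AG (req -> E[error U EG full]): greatest fixpoint, start Z0 = {0, 1, 2}, keep only states in Sat with every successor in Z. Z1 = {1, 2}; Z2 = {1}; fixed.
Sat(AG (req -> E[error U EG full])) = {1}
2 ∉ Sat(AG (req -> E[error U EG full])) = {1}, so the formula does not hold at 2.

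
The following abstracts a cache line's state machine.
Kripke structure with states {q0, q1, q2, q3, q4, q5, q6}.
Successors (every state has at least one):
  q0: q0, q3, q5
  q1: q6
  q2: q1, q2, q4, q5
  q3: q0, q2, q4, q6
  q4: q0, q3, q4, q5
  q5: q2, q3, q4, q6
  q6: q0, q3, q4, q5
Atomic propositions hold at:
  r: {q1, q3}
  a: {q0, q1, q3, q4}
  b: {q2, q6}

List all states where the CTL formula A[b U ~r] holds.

{q0, q2, q4, q5, q6}

Sat(~r) = {q0, q2, q4, q5, q6}
A[b U ~r]: least fixpoint, start Z0 = Sat(~r) = {q0, q2, q4, q5, q6}, add states in Sat(b) with every successor in Z. Already a fixed point.
Sat(A[b U ~r]) = {q0, q2, q4, q5, q6}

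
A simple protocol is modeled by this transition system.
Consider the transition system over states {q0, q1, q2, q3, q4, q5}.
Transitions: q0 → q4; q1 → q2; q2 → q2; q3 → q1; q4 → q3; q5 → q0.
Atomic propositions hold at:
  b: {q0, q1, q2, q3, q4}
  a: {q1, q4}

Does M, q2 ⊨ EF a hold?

EF a: least fixpoint, start Z0 = {q1, q4}, add states with some successor in Z. Z1 = {q0, q1, q3, q4}; Z2 = {q0, q1, q3, q4, q5}; fixed.
Sat(EF a) = {q0, q1, q3, q4, q5}
q2 ∉ Sat(EF a) = {q0, q1, q3, q4, q5}, so the formula does not hold at q2.

No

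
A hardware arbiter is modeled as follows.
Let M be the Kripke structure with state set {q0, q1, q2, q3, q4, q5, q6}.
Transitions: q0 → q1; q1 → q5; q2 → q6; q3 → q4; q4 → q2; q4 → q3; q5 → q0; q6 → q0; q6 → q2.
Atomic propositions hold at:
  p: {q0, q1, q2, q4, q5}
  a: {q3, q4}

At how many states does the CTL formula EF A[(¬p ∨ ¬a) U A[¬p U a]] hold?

2

Sat(¬p) = {q3, q6}
Sat(¬a) = {q0, q1, q2, q5, q6}
Sat(¬p ∨ ¬a) = {q0, q1, q2, q3, q5, q6}
A[¬p U a]: least fixpoint, start Z0 = Sat(a) = {q3, q4}, add states in Sat(¬p) with every successor in Z. Already a fixed point.
Sat(A[¬p U a]) = {q3, q4}
A[(¬p ∨ ¬a) U A[¬p U a]]: least fixpoint, start Z0 = Sat(A[¬p U a]) = {q3, q4}, add states in Sat(¬p ∨ ¬a) with every successor in Z. Already a fixed point.
Sat(A[(¬p ∨ ¬a) U A[¬p U a]]) = {q3, q4}
EF A[(¬p ∨ ¬a) U A[¬p U a]]: least fixpoint, start Z0 = {q3, q4}, add states with some successor in Z. Already a fixed point.
Sat(EF A[(¬p ∨ ¬a) U A[¬p U a]]) = {q3, q4}
|Sat(EF A[(¬p ∨ ¬a) U A[¬p U a]])| = |{q3, q4}| = 2.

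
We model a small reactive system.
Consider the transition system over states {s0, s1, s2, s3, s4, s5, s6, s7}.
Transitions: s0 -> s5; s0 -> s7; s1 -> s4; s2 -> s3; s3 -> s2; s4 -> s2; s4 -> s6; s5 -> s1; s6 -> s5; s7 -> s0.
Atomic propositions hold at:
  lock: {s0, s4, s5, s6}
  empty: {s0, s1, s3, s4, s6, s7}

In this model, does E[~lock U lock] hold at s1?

Sat(~lock) = {s1, s2, s3, s7}
E[~lock U lock]: least fixpoint, start Z0 = Sat(lock) = {s0, s4, s5, s6}, add states in Sat(~lock) with some successor in Z. Z1 = {s0, s1, s4, s5, s6, s7}; fixed.
Sat(E[~lock U lock]) = {s0, s1, s4, s5, s6, s7}
s1 ∈ Sat(E[~lock U lock]) = {s0, s1, s4, s5, s6, s7}, so the formula holds at s1.

Yes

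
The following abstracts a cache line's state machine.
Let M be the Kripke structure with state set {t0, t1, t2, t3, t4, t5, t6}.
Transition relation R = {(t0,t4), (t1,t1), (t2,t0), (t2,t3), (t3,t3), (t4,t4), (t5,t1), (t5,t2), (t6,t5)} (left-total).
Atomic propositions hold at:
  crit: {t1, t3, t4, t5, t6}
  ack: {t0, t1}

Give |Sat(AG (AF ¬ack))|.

Sat(¬ack) = {t2, t3, t4, t5, t6}
AF ¬ack: least fixpoint, start Z0 = {t2, t3, t4, t5, t6}, add states with every successor in Z. Z1 = {t0, t2, t3, t4, t5, t6}; fixed.
Sat(AF ¬ack) = {t0, t2, t3, t4, t5, t6}
AG (AF ¬ack): greatest fixpoint, start Z0 = {t0, t2, t3, t4, t5, t6}, keep only states in Sat with every successor in Z. Z1 = {t0, t2, t3, t4, t6}; Z2 = {t0, t2, t3, t4}; fixed.
Sat(AG (AF ¬ack)) = {t0, t2, t3, t4}
|Sat(AG (AF ¬ack))| = |{t0, t2, t3, t4}| = 4.

4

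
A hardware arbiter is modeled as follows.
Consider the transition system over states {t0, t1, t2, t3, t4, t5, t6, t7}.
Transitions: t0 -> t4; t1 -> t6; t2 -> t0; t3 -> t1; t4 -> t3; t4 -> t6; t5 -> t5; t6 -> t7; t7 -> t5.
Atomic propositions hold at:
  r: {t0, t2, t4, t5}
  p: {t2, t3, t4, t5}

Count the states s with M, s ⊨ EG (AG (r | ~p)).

Sat(~p) = {t0, t1, t6, t7}
Sat(r | ~p) = {t0, t1, t2, t4, t5, t6, t7}
AG (r | ~p): greatest fixpoint, start Z0 = {t0, t1, t2, t4, t5, t6, t7}, keep only states in Sat with every successor in Z. Z1 = {t0, t1, t2, t5, t6, t7}; Z2 = {t1, t2, t5, t6, t7}; Z3 = {t1, t5, t6, t7}; fixed.
Sat(AG (r | ~p)) = {t1, t5, t6, t7}
EG (AG (r | ~p)): greatest fixpoint, start Z0 = {t1, t5, t6, t7}, keep only states in Sat with some successor in Z. Already a fixed point.
Sat(EG (AG (r | ~p))) = {t1, t5, t6, t7}
|Sat(EG (AG (r | ~p)))| = |{t1, t5, t6, t7}| = 4.

4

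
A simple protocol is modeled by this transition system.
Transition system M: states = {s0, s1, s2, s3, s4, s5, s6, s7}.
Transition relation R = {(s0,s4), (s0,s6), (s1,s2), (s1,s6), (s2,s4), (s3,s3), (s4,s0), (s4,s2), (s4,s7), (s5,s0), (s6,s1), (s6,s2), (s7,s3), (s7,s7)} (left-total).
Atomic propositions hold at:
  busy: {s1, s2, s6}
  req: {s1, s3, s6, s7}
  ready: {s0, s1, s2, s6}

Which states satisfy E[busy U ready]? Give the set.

{s0, s1, s2, s6}

E[busy U ready]: least fixpoint, start Z0 = Sat(ready) = {s0, s1, s2, s6}, add states in Sat(busy) with some successor in Z. Already a fixed point.
Sat(E[busy U ready]) = {s0, s1, s2, s6}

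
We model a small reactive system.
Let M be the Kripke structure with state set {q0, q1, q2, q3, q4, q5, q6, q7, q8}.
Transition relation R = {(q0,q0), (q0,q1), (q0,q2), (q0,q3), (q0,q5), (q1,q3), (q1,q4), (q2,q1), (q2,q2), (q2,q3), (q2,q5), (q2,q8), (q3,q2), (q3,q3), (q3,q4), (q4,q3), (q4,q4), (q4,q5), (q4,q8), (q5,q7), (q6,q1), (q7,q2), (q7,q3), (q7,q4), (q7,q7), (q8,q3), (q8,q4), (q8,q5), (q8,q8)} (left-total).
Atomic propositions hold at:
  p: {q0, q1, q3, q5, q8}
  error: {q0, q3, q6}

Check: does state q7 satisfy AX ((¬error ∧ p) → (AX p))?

Sat(¬error) = {q1, q2, q4, q5, q7, q8}
Sat(¬error ∧ p) = {q1, q5, q8}
Sat(AX p) = {s : every successor in {q0, q1, q3, q5, q8}} = {q6}
Sat((¬error ∧ p) → (AX p)) = {q0, q2, q3, q4, q6, q7}
Sat(AX ((¬error ∧ p) → (AX p))) = {s : every successor in {q0, q2, q3, q4, q6, q7}} = {q1, q3, q5, q7}
q7 ∈ Sat(AX ((¬error ∧ p) → (AX p))) = {q1, q3, q5, q7}, so the formula holds at q7.

Yes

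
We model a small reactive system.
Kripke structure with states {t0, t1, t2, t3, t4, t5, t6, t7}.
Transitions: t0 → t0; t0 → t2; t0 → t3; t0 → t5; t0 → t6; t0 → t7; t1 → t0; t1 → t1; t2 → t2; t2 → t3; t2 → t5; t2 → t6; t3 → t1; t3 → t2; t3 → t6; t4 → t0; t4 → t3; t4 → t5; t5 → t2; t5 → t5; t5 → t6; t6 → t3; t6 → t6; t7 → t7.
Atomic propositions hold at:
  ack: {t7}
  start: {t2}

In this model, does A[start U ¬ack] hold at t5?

Yes

Sat(¬ack) = {t0, t1, t2, t3, t4, t5, t6}
A[start U ¬ack]: least fixpoint, start Z0 = Sat(¬ack) = {t0, t1, t2, t3, t4, t5, t6}, add states in Sat(start) with every successor in Z. Already a fixed point.
Sat(A[start U ¬ack]) = {t0, t1, t2, t3, t4, t5, t6}
t5 ∈ Sat(A[start U ¬ack]) = {t0, t1, t2, t3, t4, t5, t6}, so the formula holds at t5.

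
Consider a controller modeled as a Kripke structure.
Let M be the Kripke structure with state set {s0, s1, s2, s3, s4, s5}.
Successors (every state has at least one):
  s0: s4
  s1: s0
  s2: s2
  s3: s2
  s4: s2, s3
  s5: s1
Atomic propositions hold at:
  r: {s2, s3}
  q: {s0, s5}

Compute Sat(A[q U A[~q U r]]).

Sat(~q) = {s1, s2, s3, s4}
A[~q U r]: least fixpoint, start Z0 = Sat(r) = {s2, s3}, add states in Sat(~q) with every successor in Z. Z1 = {s2, s3, s4}; fixed.
Sat(A[~q U r]) = {s2, s3, s4}
A[q U A[~q U r]]: least fixpoint, start Z0 = Sat(A[~q U r]) = {s2, s3, s4}, add states in Sat(q) with every successor in Z. Z1 = {s0, s2, s3, s4}; fixed.
Sat(A[q U A[~q U r]]) = {s0, s2, s3, s4}

{s0, s2, s3, s4}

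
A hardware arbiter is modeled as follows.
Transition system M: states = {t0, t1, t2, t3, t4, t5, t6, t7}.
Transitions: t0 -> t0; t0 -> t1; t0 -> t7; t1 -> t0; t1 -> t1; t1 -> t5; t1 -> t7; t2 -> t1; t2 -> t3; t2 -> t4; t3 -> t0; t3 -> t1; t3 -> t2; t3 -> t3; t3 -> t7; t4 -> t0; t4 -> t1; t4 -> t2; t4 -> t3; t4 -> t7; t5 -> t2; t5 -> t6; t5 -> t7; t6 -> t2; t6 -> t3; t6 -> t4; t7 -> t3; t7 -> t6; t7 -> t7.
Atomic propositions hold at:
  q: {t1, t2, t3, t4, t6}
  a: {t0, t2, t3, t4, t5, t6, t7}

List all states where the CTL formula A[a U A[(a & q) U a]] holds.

Sat(a & q) = {t2, t3, t4, t6}
A[(a & q) U a]: least fixpoint, start Z0 = Sat(a) = {t0, t2, t3, t4, t5, t6, t7}, add states in Sat(a & q) with every successor in Z. Already a fixed point.
Sat(A[(a & q) U a]) = {t0, t2, t3, t4, t5, t6, t7}
A[a U A[(a & q) U a]]: least fixpoint, start Z0 = Sat(A[(a & q) U a]) = {t0, t2, t3, t4, t5, t6, t7}, add states in Sat(a) with every successor in Z. Already a fixed point.
Sat(A[a U A[(a & q) U a]]) = {t0, t2, t3, t4, t5, t6, t7}

{t0, t2, t3, t4, t5, t6, t7}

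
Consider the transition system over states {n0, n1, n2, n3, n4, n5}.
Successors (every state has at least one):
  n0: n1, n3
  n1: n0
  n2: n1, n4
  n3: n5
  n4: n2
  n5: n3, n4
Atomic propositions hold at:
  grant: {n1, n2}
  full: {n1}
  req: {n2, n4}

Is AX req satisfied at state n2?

Sat(AX req) = {s : every successor in {n2, n4}} = {n4}
n2 ∉ Sat(AX req) = {n4}, so the formula does not hold at n2.

No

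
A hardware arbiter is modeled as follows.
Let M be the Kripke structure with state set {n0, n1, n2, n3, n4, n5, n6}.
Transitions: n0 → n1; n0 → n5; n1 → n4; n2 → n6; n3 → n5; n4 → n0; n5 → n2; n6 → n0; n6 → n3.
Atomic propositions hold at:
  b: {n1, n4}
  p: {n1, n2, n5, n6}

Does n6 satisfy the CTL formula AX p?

No

Sat(AX p) = {s : every successor in {n1, n2, n5, n6}} = {n0, n2, n3, n5}
n6 ∉ Sat(AX p) = {n0, n2, n3, n5}, so the formula does not hold at n6.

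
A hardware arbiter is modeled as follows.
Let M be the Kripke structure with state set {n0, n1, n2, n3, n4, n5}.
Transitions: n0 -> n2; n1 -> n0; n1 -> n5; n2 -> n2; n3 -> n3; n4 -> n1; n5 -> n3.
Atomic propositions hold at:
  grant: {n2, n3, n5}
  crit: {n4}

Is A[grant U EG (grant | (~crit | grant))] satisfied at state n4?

Sat(~crit) = {n0, n1, n2, n3, n5}
Sat(~crit | grant) = {n0, n1, n2, n3, n5}
Sat(grant | (~crit | grant)) = {n0, n1, n2, n3, n5}
EG (grant | (~crit | grant)): greatest fixpoint, start Z0 = {n0, n1, n2, n3, n5}, keep only states in Sat with some successor in Z. Already a fixed point.
Sat(EG (grant | (~crit | grant))) = {n0, n1, n2, n3, n5}
A[grant U EG (grant | (~crit | grant))]: least fixpoint, start Z0 = Sat(EG (grant | (~crit | grant))) = {n0, n1, n2, n3, n5}, add states in Sat(grant) with every successor in Z. Already a fixed point.
Sat(A[grant U EG (grant | (~crit | grant))]) = {n0, n1, n2, n3, n5}
n4 ∉ Sat(A[grant U EG (grant | (~crit | grant))]) = {n0, n1, n2, n3, n5}, so the formula does not hold at n4.

No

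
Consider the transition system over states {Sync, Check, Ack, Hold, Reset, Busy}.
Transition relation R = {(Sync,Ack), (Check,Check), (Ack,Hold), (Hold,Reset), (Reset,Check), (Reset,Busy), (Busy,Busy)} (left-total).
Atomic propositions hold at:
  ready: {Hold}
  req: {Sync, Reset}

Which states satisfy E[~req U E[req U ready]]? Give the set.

{Ack, Hold}

Sat(~req) = {Check, Ack, Hold, Busy}
E[req U ready]: least fixpoint, start Z0 = Sat(ready) = {Hold}, add states in Sat(req) with some successor in Z. Already a fixed point.
Sat(E[req U ready]) = {Hold}
E[~req U E[req U ready]]: least fixpoint, start Z0 = Sat(E[req U ready]) = {Hold}, add states in Sat(~req) with some successor in Z. Z1 = {Ack, Hold}; fixed.
Sat(E[~req U E[req U ready]]) = {Ack, Hold}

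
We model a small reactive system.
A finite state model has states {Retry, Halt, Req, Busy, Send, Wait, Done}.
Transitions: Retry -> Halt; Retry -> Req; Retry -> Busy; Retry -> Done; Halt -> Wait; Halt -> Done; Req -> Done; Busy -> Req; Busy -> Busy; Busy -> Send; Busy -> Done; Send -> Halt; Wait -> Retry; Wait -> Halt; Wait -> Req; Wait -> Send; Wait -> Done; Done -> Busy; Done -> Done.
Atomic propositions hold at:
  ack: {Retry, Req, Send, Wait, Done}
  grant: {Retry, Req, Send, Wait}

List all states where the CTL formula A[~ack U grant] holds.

{Retry, Req, Send, Wait}

Sat(~ack) = {Halt, Busy}
A[~ack U grant]: least fixpoint, start Z0 = Sat(grant) = {Retry, Req, Send, Wait}, add states in Sat(~ack) with every successor in Z. Already a fixed point.
Sat(A[~ack U grant]) = {Retry, Req, Send, Wait}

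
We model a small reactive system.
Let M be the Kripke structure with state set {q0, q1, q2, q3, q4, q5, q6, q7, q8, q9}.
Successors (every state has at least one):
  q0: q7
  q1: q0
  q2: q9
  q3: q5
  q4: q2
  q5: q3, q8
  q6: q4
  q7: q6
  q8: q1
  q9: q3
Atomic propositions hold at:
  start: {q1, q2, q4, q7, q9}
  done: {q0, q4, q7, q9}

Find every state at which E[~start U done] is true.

{q0, q4, q6, q7, q9}

Sat(~start) = {q0, q3, q5, q6, q8}
E[~start U done]: least fixpoint, start Z0 = Sat(done) = {q0, q4, q7, q9}, add states in Sat(~start) with some successor in Z. Z1 = {q0, q4, q6, q7, q9}; fixed.
Sat(E[~start U done]) = {q0, q4, q6, q7, q9}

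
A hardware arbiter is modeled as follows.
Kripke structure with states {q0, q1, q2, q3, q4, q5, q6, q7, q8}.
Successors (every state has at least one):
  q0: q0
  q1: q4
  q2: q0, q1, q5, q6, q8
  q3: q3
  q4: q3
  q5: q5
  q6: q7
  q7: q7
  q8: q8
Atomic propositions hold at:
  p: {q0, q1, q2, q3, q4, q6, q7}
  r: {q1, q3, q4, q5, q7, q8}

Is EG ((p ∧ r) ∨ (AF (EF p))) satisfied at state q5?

Sat(p ∧ r) = {q1, q3, q4, q7}
EF p: least fixpoint, start Z0 = {q0, q1, q2, q3, q4, q6, q7}, add states with some successor in Z. Already a fixed point.
Sat(EF p) = {q0, q1, q2, q3, q4, q6, q7}
AF (EF p): least fixpoint, start Z0 = {q0, q1, q2, q3, q4, q6, q7}, add states with every successor in Z. Already a fixed point.
Sat(AF (EF p)) = {q0, q1, q2, q3, q4, q6, q7}
Sat((p ∧ r) ∨ (AF (EF p))) = {q0, q1, q2, q3, q4, q6, q7}
EG ((p ∧ r) ∨ (AF (EF p))): greatest fixpoint, start Z0 = {q0, q1, q2, q3, q4, q6, q7}, keep only states in Sat with some successor in Z. Already a fixed point.
Sat(EG ((p ∧ r) ∨ (AF (EF p)))) = {q0, q1, q2, q3, q4, q6, q7}
q5 ∉ Sat(EG ((p ∧ r) ∨ (AF (EF p)))) = {q0, q1, q2, q3, q4, q6, q7}, so the formula does not hold at q5.

No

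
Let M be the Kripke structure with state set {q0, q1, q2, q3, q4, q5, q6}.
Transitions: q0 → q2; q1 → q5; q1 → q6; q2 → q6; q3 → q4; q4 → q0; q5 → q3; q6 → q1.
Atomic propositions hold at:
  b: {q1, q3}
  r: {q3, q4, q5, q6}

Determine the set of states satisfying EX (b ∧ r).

Sat(b ∧ r) = {q3}
Sat(EX (b ∧ r)) = {s : some successor in {q3}} = {q5}

{q5}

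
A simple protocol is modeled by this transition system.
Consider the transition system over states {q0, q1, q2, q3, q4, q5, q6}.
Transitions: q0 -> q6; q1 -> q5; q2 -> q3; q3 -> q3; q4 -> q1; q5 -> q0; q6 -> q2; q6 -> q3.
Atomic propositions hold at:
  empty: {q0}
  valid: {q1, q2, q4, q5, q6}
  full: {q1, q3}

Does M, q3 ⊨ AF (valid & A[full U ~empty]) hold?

Sat(~empty) = {q1, q2, q3, q4, q5, q6}
A[full U ~empty]: least fixpoint, start Z0 = Sat(~empty) = {q1, q2, q3, q4, q5, q6}, add states in Sat(full) with every successor in Z. Already a fixed point.
Sat(A[full U ~empty]) = {q1, q2, q3, q4, q5, q6}
Sat(valid & A[full U ~empty]) = {q1, q2, q4, q5, q6}
AF (valid & A[full U ~empty]): least fixpoint, start Z0 = {q1, q2, q4, q5, q6}, add states with every successor in Z. Z1 = {q0, q1, q2, q4, q5, q6}; fixed.
Sat(AF (valid & A[full U ~empty])) = {q0, q1, q2, q4, q5, q6}
q3 ∉ Sat(AF (valid & A[full U ~empty])) = {q0, q1, q2, q4, q5, q6}, so the formula does not hold at q3.

No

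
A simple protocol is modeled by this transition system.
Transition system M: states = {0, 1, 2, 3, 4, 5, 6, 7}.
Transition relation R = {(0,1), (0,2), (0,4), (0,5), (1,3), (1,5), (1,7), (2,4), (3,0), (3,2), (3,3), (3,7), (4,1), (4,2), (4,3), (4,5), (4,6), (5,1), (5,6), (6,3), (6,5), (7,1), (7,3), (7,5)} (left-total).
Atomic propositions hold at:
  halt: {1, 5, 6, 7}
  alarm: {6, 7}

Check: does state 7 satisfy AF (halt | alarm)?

Yes

Sat(halt | alarm) = {1, 5, 6, 7}
AF (halt | alarm): least fixpoint, start Z0 = {1, 5, 6, 7}, add states with every successor in Z. Already a fixed point.
Sat(AF (halt | alarm)) = {1, 5, 6, 7}
7 ∈ Sat(AF (halt | alarm)) = {1, 5, 6, 7}, so the formula holds at 7.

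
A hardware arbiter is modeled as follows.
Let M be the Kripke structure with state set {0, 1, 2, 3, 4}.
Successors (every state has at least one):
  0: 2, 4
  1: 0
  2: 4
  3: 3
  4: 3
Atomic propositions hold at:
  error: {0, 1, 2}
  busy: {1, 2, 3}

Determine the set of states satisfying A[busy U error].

{0, 1, 2}

A[busy U error]: least fixpoint, start Z0 = Sat(error) = {0, 1, 2}, add states in Sat(busy) with every successor in Z. Already a fixed point.
Sat(A[busy U error]) = {0, 1, 2}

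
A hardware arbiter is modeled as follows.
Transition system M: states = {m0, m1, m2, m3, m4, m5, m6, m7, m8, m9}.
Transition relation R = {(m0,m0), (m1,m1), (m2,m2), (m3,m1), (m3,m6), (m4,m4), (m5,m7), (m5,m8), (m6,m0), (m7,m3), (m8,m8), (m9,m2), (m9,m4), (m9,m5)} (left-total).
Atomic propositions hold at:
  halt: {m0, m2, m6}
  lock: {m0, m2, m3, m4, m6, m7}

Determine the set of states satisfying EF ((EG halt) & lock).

EG halt: greatest fixpoint, start Z0 = {m0, m2, m6}, keep only states in Sat with some successor in Z. Already a fixed point.
Sat(EG halt) = {m0, m2, m6}
Sat((EG halt) & lock) = {m0, m2, m6}
EF ((EG halt) & lock): least fixpoint, start Z0 = {m0, m2, m6}, add states with some successor in Z. Z1 = {m0, m2, m3, m6, m9}; Z2 = {m0, m2, m3, m6, m7, m9}; Z3 = {m0, m2, m3, m5, m6, m7, m9}; fixed.
Sat(EF ((EG halt) & lock)) = {m0, m2, m3, m5, m6, m7, m9}

{m0, m2, m3, m5, m6, m7, m9}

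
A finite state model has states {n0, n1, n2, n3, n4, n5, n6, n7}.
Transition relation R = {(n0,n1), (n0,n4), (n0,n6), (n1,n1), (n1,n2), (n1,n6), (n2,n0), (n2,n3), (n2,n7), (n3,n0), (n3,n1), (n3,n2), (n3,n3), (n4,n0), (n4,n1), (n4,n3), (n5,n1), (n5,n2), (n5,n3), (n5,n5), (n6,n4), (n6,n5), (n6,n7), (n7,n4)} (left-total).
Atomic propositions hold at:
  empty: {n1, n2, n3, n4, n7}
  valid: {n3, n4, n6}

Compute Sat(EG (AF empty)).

{n1, n2, n3, n4, n7}

AF empty: least fixpoint, start Z0 = {n1, n2, n3, n4, n7}, add states with every successor in Z. Already a fixed point.
Sat(AF empty) = {n1, n2, n3, n4, n7}
EG (AF empty): greatest fixpoint, start Z0 = {n1, n2, n3, n4, n7}, keep only states in Sat with some successor in Z. Already a fixed point.
Sat(EG (AF empty)) = {n1, n2, n3, n4, n7}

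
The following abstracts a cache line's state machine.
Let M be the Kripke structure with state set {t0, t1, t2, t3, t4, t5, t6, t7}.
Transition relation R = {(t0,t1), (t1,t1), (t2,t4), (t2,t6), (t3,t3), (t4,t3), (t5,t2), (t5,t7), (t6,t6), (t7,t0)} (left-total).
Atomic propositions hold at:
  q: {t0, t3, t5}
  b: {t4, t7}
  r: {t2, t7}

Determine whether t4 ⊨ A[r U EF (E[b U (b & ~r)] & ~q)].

Sat(~r) = {t0, t1, t3, t4, t5, t6}
Sat(b & ~r) = {t4}
E[b U (b & ~r)]: least fixpoint, start Z0 = Sat((b & ~r)) = {t4}, add states in Sat(b) with some successor in Z. Already a fixed point.
Sat(E[b U (b & ~r)]) = {t4}
Sat(~q) = {t1, t2, t4, t6, t7}
Sat(E[b U (b & ~r)] & ~q) = {t4}
EF (E[b U (b & ~r)] & ~q): least fixpoint, start Z0 = {t4}, add states with some successor in Z. Z1 = {t2, t4}; Z2 = {t2, t4, t5}; fixed.
Sat(EF (E[b U (b & ~r)] & ~q)) = {t2, t4, t5}
A[r U EF (E[b U (b & ~r)] & ~q)]: least fixpoint, start Z0 = Sat(EF (E[b U (b & ~r)] & ~q)) = {t2, t4, t5}, add states in Sat(r) with every successor in Z. Already a fixed point.
Sat(A[r U EF (E[b U (b & ~r)] & ~q)]) = {t2, t4, t5}
t4 ∈ Sat(A[r U EF (E[b U (b & ~r)] & ~q)]) = {t2, t4, t5}, so the formula holds at t4.

Yes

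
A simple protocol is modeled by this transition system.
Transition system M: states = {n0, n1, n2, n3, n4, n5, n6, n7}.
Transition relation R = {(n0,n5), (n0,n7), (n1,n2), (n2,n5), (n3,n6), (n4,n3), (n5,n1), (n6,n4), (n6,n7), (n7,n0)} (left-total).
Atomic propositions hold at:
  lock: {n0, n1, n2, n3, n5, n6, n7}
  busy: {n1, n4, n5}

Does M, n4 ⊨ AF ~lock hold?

Sat(~lock) = {n4}
AF ~lock: least fixpoint, start Z0 = {n4}, add states with every successor in Z. Already a fixed point.
Sat(AF ~lock) = {n4}
n4 ∈ Sat(AF ~lock) = {n4}, so the formula holds at n4.

Yes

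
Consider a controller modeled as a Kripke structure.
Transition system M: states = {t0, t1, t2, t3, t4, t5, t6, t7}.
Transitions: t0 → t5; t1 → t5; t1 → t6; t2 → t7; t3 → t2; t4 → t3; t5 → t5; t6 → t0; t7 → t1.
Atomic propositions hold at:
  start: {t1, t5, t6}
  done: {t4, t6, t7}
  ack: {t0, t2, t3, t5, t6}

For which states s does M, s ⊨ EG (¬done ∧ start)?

Sat(¬done) = {t0, t1, t2, t3, t5}
Sat(¬done ∧ start) = {t1, t5}
EG (¬done ∧ start): greatest fixpoint, start Z0 = {t1, t5}, keep only states in Sat with some successor in Z. Already a fixed point.
Sat(EG (¬done ∧ start)) = {t1, t5}

{t1, t5}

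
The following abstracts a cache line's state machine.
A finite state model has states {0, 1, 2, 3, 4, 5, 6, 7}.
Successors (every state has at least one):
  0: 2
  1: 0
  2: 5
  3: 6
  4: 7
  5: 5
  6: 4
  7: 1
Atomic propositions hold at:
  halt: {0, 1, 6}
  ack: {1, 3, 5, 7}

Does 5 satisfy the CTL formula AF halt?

AF halt: least fixpoint, start Z0 = {0, 1, 6}, add states with every successor in Z. Z1 = {0, 1, 3, 6, 7}; Z2 = {0, 1, 3, 4, 6, 7}; fixed.
Sat(AF halt) = {0, 1, 3, 4, 6, 7}
5 ∉ Sat(AF halt) = {0, 1, 3, 4, 6, 7}, so the formula does not hold at 5.

No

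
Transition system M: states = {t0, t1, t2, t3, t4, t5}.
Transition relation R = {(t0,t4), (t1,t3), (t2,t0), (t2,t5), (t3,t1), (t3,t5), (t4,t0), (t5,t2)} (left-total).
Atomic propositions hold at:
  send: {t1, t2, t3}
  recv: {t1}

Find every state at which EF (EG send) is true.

EG send: greatest fixpoint, start Z0 = {t1, t2, t3}, keep only states in Sat with some successor in Z. Z1 = {t1, t3}; fixed.
Sat(EG send) = {t1, t3}
EF (EG send): least fixpoint, start Z0 = {t1, t3}, add states with some successor in Z. Already a fixed point.
Sat(EF (EG send)) = {t1, t3}

{t1, t3}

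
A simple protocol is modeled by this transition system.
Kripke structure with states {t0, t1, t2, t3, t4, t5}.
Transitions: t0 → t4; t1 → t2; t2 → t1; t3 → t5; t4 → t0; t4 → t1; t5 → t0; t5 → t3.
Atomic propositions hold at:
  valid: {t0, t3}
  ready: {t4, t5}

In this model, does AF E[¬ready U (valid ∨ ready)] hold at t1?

Sat(¬ready) = {t0, t1, t2, t3}
Sat(valid ∨ ready) = {t0, t3, t4, t5}
E[¬ready U (valid ∨ ready)]: least fixpoint, start Z0 = Sat((valid ∨ ready)) = {t0, t3, t4, t5}, add states in Sat(¬ready) with some successor in Z. Already a fixed point.
Sat(E[¬ready U (valid ∨ ready)]) = {t0, t3, t4, t5}
AF E[¬ready U (valid ∨ ready)]: least fixpoint, start Z0 = {t0, t3, t4, t5}, add states with every successor in Z. Already a fixed point.
Sat(AF E[¬ready U (valid ∨ ready)]) = {t0, t3, t4, t5}
t1 ∉ Sat(AF E[¬ready U (valid ∨ ready)]) = {t0, t3, t4, t5}, so the formula does not hold at t1.

No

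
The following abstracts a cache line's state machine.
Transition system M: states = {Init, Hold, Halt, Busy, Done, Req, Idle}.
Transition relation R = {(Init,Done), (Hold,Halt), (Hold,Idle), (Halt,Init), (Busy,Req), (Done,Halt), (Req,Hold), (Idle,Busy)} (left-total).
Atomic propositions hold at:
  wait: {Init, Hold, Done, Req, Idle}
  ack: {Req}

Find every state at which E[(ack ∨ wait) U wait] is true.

Sat(ack ∨ wait) = {Init, Hold, Done, Req, Idle}
E[(ack ∨ wait) U wait]: least fixpoint, start Z0 = Sat(wait) = {Init, Hold, Done, Req, Idle}, add states in Sat(ack ∨ wait) with some successor in Z. Already a fixed point.
Sat(E[(ack ∨ wait) U wait]) = {Init, Hold, Done, Req, Idle}

{Init, Hold, Done, Req, Idle}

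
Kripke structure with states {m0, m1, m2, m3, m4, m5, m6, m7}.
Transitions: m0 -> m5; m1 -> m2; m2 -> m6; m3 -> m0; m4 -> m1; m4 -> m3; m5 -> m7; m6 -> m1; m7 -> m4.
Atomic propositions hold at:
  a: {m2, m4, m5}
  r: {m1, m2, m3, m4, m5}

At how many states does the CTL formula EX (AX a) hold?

4

Sat(AX a) = {s : every successor in {m2, m4, m5}} = {m0, m1, m7}
Sat(EX (AX a)) = {s : some successor in {m0, m1, m7}} = {m3, m4, m5, m6}
|Sat(EX (AX a))| = |{m3, m4, m5, m6}| = 4.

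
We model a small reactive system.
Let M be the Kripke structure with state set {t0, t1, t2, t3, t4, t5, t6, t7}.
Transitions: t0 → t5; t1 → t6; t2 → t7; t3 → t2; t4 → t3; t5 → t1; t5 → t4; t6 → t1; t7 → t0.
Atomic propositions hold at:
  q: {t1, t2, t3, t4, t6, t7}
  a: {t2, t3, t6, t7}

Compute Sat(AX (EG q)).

EG q: greatest fixpoint, start Z0 = {t1, t2, t3, t4, t6, t7}, keep only states in Sat with some successor in Z. Z1 = {t1, t2, t3, t4, t6}; Z2 = {t1, t3, t4, t6}; Z3 = {t1, t4, t6}; Z4 = {t1, t6}; fixed.
Sat(EG q) = {t1, t6}
Sat(AX (EG q)) = {s : every successor in {t1, t6}} = {t1, t6}

{t1, t6}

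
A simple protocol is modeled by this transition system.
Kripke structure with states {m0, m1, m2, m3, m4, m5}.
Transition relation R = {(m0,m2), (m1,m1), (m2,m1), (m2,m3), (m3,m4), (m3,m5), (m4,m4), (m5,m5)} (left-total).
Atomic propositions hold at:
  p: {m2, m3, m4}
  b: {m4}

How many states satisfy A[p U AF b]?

1

AF b: least fixpoint, start Z0 = {m4}, add states with every successor in Z. Already a fixed point.
Sat(AF b) = {m4}
A[p U AF b]: least fixpoint, start Z0 = Sat(AF b) = {m4}, add states in Sat(p) with every successor in Z. Already a fixed point.
Sat(A[p U AF b]) = {m4}
|Sat(A[p U AF b])| = |{m4}| = 1.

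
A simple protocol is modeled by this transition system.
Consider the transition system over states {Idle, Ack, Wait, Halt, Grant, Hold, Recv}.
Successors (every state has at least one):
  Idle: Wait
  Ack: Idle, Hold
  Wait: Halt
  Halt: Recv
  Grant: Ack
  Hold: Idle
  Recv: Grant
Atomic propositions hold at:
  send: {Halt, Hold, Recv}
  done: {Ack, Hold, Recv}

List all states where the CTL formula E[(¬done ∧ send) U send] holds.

Sat(¬done) = {Idle, Wait, Halt, Grant}
Sat(¬done ∧ send) = {Halt}
E[(¬done ∧ send) U send]: least fixpoint, start Z0 = Sat(send) = {Halt, Hold, Recv}, add states in Sat(¬done ∧ send) with some successor in Z. Already a fixed point.
Sat(E[(¬done ∧ send) U send]) = {Halt, Hold, Recv}

{Halt, Hold, Recv}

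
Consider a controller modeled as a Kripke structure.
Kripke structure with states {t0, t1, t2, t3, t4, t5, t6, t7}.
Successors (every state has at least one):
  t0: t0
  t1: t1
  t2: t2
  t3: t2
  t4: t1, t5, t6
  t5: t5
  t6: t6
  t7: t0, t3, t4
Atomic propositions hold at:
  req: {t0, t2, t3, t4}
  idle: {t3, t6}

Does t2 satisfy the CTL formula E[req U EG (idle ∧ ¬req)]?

Sat(¬req) = {t1, t5, t6, t7}
Sat(idle ∧ ¬req) = {t6}
EG (idle ∧ ¬req): greatest fixpoint, start Z0 = {t6}, keep only states in Sat with some successor in Z. Already a fixed point.
Sat(EG (idle ∧ ¬req)) = {t6}
E[req U EG (idle ∧ ¬req)]: least fixpoint, start Z0 = Sat(EG (idle ∧ ¬req)) = {t6}, add states in Sat(req) with some successor in Z. Z1 = {t4, t6}; fixed.
Sat(E[req U EG (idle ∧ ¬req)]) = {t4, t6}
t2 ∉ Sat(E[req U EG (idle ∧ ¬req)]) = {t4, t6}, so the formula does not hold at t2.

No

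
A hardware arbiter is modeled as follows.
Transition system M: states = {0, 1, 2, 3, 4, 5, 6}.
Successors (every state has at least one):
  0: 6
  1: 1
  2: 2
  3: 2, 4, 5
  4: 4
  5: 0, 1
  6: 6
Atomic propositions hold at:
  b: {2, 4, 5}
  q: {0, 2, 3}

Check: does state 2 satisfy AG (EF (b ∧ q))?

Yes

Sat(b ∧ q) = {2}
EF (b ∧ q): least fixpoint, start Z0 = {2}, add states with some successor in Z. Z1 = {2, 3}; fixed.
Sat(EF (b ∧ q)) = {2, 3}
AG (EF (b ∧ q)): greatest fixpoint, start Z0 = {2, 3}, keep only states in Sat with every successor in Z. Z1 = {2}; fixed.
Sat(AG (EF (b ∧ q))) = {2}
2 ∈ Sat(AG (EF (b ∧ q))) = {2}, so the formula holds at 2.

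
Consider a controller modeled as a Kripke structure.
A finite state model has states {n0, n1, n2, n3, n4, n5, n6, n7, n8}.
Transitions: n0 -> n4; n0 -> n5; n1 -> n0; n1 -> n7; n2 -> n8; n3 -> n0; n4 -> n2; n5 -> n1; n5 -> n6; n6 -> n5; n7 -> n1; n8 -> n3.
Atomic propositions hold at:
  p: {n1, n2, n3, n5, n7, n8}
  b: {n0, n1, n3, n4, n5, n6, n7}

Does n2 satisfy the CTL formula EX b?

No

Sat(EX b) = {s : some successor in {n0, n1, n3, n4, n5, n6, n7}} = {n0, n1, n3, n5, n6, n7, n8}
n2 ∉ Sat(EX b) = {n0, n1, n3, n5, n6, n7, n8}, so the formula does not hold at n2.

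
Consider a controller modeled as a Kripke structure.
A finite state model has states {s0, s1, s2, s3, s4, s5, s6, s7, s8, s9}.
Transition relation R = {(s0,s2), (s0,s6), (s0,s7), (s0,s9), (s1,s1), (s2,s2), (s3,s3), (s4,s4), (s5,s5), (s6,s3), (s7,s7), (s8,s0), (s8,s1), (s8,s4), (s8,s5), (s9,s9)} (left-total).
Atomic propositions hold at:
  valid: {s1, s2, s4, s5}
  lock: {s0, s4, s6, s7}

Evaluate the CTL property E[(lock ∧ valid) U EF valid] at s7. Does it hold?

Sat(lock ∧ valid) = {s4}
EF valid: least fixpoint, start Z0 = {s1, s2, s4, s5}, add states with some successor in Z. Z1 = {s0, s1, s2, s4, s5, s8}; fixed.
Sat(EF valid) = {s0, s1, s2, s4, s5, s8}
E[(lock ∧ valid) U EF valid]: least fixpoint, start Z0 = Sat(EF valid) = {s0, s1, s2, s4, s5, s8}, add states in Sat(lock ∧ valid) with some successor in Z. Already a fixed point.
Sat(E[(lock ∧ valid) U EF valid]) = {s0, s1, s2, s4, s5, s8}
s7 ∉ Sat(E[(lock ∧ valid) U EF valid]) = {s0, s1, s2, s4, s5, s8}, so the formula does not hold at s7.

No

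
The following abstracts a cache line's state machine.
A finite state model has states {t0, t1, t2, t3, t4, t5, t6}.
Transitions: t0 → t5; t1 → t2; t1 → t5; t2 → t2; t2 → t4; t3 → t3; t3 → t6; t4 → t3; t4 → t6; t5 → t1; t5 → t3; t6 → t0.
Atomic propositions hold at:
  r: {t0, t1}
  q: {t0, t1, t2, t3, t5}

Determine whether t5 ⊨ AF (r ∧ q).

No

Sat(r ∧ q) = {t0, t1}
AF (r ∧ q): least fixpoint, start Z0 = {t0, t1}, add states with every successor in Z. Z1 = {t0, t1, t6}; fixed.
Sat(AF (r ∧ q)) = {t0, t1, t6}
t5 ∉ Sat(AF (r ∧ q)) = {t0, t1, t6}, so the formula does not hold at t5.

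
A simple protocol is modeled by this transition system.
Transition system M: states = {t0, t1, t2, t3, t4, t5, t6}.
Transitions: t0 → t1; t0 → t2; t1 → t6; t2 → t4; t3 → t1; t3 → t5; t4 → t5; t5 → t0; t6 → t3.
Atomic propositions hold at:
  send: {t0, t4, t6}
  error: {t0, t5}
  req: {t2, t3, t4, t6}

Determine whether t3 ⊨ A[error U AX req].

No

Sat(AX req) = {s : every successor in {t2, t3, t4, t6}} = {t1, t2, t6}
A[error U AX req]: least fixpoint, start Z0 = Sat(AX req) = {t1, t2, t6}, add states in Sat(error) with every successor in Z. Z1 = {t0, t1, t2, t6}; Z2 = {t0, t1, t2, t5, t6}; fixed.
Sat(A[error U AX req]) = {t0, t1, t2, t5, t6}
t3 ∉ Sat(A[error U AX req]) = {t0, t1, t2, t5, t6}, so the formula does not hold at t3.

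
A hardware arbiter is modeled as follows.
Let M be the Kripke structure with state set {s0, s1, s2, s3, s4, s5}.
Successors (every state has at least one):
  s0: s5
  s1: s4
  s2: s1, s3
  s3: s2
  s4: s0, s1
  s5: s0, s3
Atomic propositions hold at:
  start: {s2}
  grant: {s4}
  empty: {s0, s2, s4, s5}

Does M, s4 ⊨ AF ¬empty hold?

Sat(¬empty) = {s1, s3}
AF ¬empty: least fixpoint, start Z0 = {s1, s3}, add states with every successor in Z. Z1 = {s1, s2, s3}; fixed.
Sat(AF ¬empty) = {s1, s2, s3}
s4 ∉ Sat(AF ¬empty) = {s1, s2, s3}, so the formula does not hold at s4.

No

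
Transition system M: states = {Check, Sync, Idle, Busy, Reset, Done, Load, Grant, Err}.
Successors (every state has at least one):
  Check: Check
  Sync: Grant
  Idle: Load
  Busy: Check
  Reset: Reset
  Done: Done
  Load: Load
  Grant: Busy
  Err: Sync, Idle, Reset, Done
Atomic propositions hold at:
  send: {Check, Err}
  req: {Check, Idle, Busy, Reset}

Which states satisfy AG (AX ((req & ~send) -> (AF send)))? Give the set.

{Check, Sync, Idle, Busy, Done, Load, Grant}

Sat(~send) = {Sync, Idle, Busy, Reset, Done, Load, Grant}
Sat(req & ~send) = {Idle, Busy, Reset}
AF send: least fixpoint, start Z0 = {Check, Err}, add states with every successor in Z. Z1 = {Check, Busy, Err}; Z2 = {Check, Busy, Grant, Err}; Z3 = {Check, Sync, Busy, Grant, Err}; fixed.
Sat(AF send) = {Check, Sync, Busy, Grant, Err}
Sat((req & ~send) -> (AF send)) = {Check, Sync, Busy, Done, Load, Grant, Err}
Sat(AX ((req & ~send) -> (AF send))) = {s : every successor in {Check, Sync, Busy, Done, Load, Grant, Err}} = {Check, Sync, Idle, Busy, Done, Load, Grant}
AG (AX ((req & ~send) -> (AF send))): greatest fixpoint, start Z0 = {Check, Sync, Idle, Busy, Done, Load, Grant}, keep only states in Sat with every successor in Z. Already a fixed point.
Sat(AG (AX ((req & ~send) -> (AF send)))) = {Check, Sync, Idle, Busy, Done, Load, Grant}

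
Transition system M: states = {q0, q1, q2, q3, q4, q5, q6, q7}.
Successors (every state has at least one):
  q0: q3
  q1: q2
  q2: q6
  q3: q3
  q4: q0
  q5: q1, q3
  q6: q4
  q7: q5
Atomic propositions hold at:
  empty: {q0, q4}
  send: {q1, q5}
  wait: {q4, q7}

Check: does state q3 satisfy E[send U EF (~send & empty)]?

Sat(~send) = {q0, q2, q3, q4, q6, q7}
Sat(~send & empty) = {q0, q4}
EF (~send & empty): least fixpoint, start Z0 = {q0, q4}, add states with some successor in Z. Z1 = {q0, q4, q6}; Z2 = {q0, q2, q4, q6}; Z3 = {q0, q1, q2, q4, q6}; Z4 = {q0, q1, q2, q4, q5, q6}; Z5 = {q0, q1, q2, q4, q5, q6, q7}; fixed.
Sat(EF (~send & empty)) = {q0, q1, q2, q4, q5, q6, q7}
E[send U EF (~send & empty)]: least fixpoint, start Z0 = Sat(EF (~send & empty)) = {q0, q1, q2, q4, q5, q6, q7}, add states in Sat(send) with some successor in Z. Already a fixed point.
Sat(E[send U EF (~send & empty)]) = {q0, q1, q2, q4, q5, q6, q7}
q3 ∉ Sat(E[send U EF (~send & empty)]) = {q0, q1, q2, q4, q5, q6, q7}, so the formula does not hold at q3.

No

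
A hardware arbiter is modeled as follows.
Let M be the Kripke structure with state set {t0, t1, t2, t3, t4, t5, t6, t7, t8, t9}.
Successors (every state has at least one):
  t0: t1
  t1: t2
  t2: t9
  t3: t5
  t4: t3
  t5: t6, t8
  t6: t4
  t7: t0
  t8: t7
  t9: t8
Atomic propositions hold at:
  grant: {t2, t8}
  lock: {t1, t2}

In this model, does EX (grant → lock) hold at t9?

No

Sat(grant → lock) = {t0, t1, t2, t3, t4, t5, t6, t7, t9}
Sat(EX (grant → lock)) = {s : some successor in {t0, t1, t2, t3, t4, t5, t6, t7, t9}} = {t0, t1, t2, t3, t4, t5, t6, t7, t8}
t9 ∉ Sat(EX (grant → lock)) = {t0, t1, t2, t3, t4, t5, t6, t7, t8}, so the formula does not hold at t9.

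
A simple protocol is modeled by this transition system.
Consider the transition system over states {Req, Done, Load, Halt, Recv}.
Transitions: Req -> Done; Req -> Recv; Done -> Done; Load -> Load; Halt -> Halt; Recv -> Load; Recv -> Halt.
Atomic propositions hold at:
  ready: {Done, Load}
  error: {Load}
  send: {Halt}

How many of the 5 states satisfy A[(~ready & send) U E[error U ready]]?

2

Sat(~ready) = {Req, Halt, Recv}
Sat(~ready & send) = {Halt}
E[error U ready]: least fixpoint, start Z0 = Sat(ready) = {Done, Load}, add states in Sat(error) with some successor in Z. Already a fixed point.
Sat(E[error U ready]) = {Done, Load}
A[(~ready & send) U E[error U ready]]: least fixpoint, start Z0 = Sat(E[error U ready]) = {Done, Load}, add states in Sat(~ready & send) with every successor in Z. Already a fixed point.
Sat(A[(~ready & send) U E[error U ready]]) = {Done, Load}
|Sat(A[(~ready & send) U E[error U ready]])| = |{Done, Load}| = 2.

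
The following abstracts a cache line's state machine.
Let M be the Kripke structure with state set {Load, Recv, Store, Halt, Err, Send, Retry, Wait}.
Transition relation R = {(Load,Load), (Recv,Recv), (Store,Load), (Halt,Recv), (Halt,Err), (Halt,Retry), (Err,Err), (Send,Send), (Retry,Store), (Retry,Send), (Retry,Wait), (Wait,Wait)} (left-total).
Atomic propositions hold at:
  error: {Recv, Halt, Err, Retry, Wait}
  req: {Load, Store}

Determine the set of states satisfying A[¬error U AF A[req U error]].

{Recv, Halt, Err, Retry, Wait}

Sat(¬error) = {Load, Store, Send}
A[req U error]: least fixpoint, start Z0 = Sat(error) = {Recv, Halt, Err, Retry, Wait}, add states in Sat(req) with every successor in Z. Already a fixed point.
Sat(A[req U error]) = {Recv, Halt, Err, Retry, Wait}
AF A[req U error]: least fixpoint, start Z0 = {Recv, Halt, Err, Retry, Wait}, add states with every successor in Z. Already a fixed point.
Sat(AF A[req U error]) = {Recv, Halt, Err, Retry, Wait}
A[¬error U AF A[req U error]]: least fixpoint, start Z0 = Sat(AF A[req U error]) = {Recv, Halt, Err, Retry, Wait}, add states in Sat(¬error) with every successor in Z. Already a fixed point.
Sat(A[¬error U AF A[req U error]]) = {Recv, Halt, Err, Retry, Wait}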